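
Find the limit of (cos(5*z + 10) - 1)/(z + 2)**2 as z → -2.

-25/2

Direct substitution gives 0/0.
Apply L'Hôpital: lim (-5*sin(5*z + 10))/(2*z + 4), still 0/0.
After 2 applications of L'Hôpital's rule the quotient is (-25*cos(5*z + 10))/(2); substituting z = -2 gives -25/2.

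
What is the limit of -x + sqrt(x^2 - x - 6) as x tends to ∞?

An ∞ − ∞ form. Rationalising with the conjugate, the difference becomes (-x - 6) / (√(x^2 - x - 6) + x).
For large x the denominator behaves like 2·x, so the quotient tends to -1/2 = -1/2.

-1/2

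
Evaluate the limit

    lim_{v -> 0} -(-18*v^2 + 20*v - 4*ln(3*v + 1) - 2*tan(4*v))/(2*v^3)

Substitution gives 0/0 (the numerator vanishes to order 3).
Expand each term to order v^3: the coefficient of v^3 in -4·ln(1 + 3v) is -36 and in -2·tan(4v) is -128/3.
Lower-order terms cancel with the polynomial part, so the numerator is (-236/3)·v^3 + o(v^3), and the limit is (-236/3)/(-2) = 118/3.

118/3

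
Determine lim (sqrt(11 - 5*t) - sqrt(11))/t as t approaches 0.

-5*√(11)/22

Substitution gives 0/0. Multiply numerator and denominator by the conjugate √(11 - 5t) + √11.
The numerator becomes (11 - 5t) − 11 = -5t, so the expression simplifies to -5/(√(11 - 5t) + √11).
Letting t → 0 gives -5/(2√11) = -5*√(11)/22.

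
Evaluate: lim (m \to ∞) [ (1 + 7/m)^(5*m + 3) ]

Write it as [(1 + 7/m)^m]^(5) · (1 + 7/m)^(3). The bracketed term tends to e^(7) and the second factor to 1, so the limit is e^(35).

e^(35)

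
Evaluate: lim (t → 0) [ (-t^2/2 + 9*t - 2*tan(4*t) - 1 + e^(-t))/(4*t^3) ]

-257/24

Substitution gives 0/0; apply L'Hôpital's rule 3 times.
After differentiating numerator and denominator 3 times the quotient is (-768*tan(4*t)^4 - 1024*tan(4*t)^2 - 256 - e^(-t))/(24); at t = 0 this is -257/24.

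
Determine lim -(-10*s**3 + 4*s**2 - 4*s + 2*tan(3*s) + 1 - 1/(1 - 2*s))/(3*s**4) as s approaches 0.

16/3

Substitution gives 0/0; apply L'Hôpital's rule 4 times.
After differentiating numerator and denominator 4 times the quotient is (3888*tan(3*s)^3/cos(3*s)^2 + 2592*tan(3*s)/cos(3*s)^2 + 384/(2*s - 1)^5)/(-72); at s = 0 this is 16/3.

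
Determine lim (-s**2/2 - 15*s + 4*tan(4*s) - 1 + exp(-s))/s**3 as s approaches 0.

511/6

Substitution gives 0/0; apply L'Hôpital's rule 3 times.
After differentiating numerator and denominator 3 times the quotient is (((1536*tan(4*s)^2 + 512)*e^(s)/cos(4*s)^2 - 1)*e^(-s))/(6); at s = 0 this is 511/6.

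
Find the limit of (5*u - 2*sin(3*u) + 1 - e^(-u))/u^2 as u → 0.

-1/2

Substitution gives 0/0; apply L'Hôpital's rule 2 times.
After differentiating numerator and denominator 2 times the quotient is (18*sin(3*u) - e^(-u))/(2); at u = 0 this is -1/2.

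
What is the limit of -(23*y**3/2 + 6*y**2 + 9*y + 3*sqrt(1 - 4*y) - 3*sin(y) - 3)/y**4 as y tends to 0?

Substitution gives 0/0; apply L'Hôpital's rule 4 times.
After differentiating numerator and denominator 4 times the quotient is (-3*sin(y) - 720/(1 - 4*y)^(7/2))/(-24); at y = 0 this is 30.

30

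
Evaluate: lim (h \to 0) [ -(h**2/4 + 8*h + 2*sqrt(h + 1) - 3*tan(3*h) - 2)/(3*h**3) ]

Substitution gives 0/0 (the numerator vanishes to order 3).
Expand each term to order h^3: the coefficient of h^3 in -3·tan(3h) is -27 and in 2·√(1 + h) is 1/8.
Lower-order terms cancel with the polynomial part, so the numerator is (-215/8)·h^3 + o(h^3), and the limit is (-215/8)/(-3) = 215/24.

215/24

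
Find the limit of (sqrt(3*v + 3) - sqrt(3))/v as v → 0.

√(3)/2

A 0/0 form; rationalise with √(3 + 3v) + √3. This collapses the numerator to 3v, leaving 3/(√(3 + 3v) + √3) → 3/(2√3) = √(3)/2.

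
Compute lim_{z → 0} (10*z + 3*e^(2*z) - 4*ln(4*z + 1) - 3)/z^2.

Substitution gives 0/0; apply L'Hôpital's rule 2 times.
After differentiating numerator and denominator 2 times the quotient is (12*e^(2*z) + 64/(4*z + 1)^2)/(2); at z = 0 this is 38.

38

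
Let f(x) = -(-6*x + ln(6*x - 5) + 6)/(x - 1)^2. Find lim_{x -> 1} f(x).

18

Direct substitution gives 0/0.
Apply L'Hôpital: lim (-6 + 6/(6*x - 5))/(2 - 2*x), still 0/0.
After 2 applications of L'Hôpital's rule the quotient is (-36/(6*x - 5)^2)/(-2); substituting x = 1 gives 18.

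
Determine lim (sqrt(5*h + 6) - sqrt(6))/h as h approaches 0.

A 0/0 form; rationalise with √(6 + 5h) + √6. This collapses the numerator to 5h, leaving 5/(√(6 + 5h) + √6) → 5/(2√6) = 5*√(6)/12.

5*√(6)/12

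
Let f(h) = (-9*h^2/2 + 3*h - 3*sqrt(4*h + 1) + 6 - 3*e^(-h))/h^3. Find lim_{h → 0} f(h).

-23/2

Substitution gives 0/0; apply L'Hôpital's rule 3 times.
After differentiating numerator and denominator 3 times the quotient is (3*e^(-h) - 72/(4*h + 1)^(5/2))/(6); at h = 0 this is -23/2.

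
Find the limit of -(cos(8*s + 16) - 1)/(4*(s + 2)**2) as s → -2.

8

Direct substitution gives 0/0.
Apply L'Hôpital: lim (-8*sin(8*s + 16))/(-8*s - 16), still 0/0.
After 2 applications of L'Hôpital's rule the quotient is (-64*cos(8*s + 16))/(-8); substituting s = -2 gives 8.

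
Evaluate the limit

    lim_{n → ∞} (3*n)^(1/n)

Base → ∞ and exponent → 0: an ∞^0 form.
Take logs: (1/n)·ln(3·n^1) = (ln 3 + 1·ln n)/n → 0.
So the limit is e^0 = 1.

1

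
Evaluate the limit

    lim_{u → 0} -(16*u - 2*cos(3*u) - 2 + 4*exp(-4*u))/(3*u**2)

Substitution gives 0/0 (the numerator vanishes to order 2).
Expand each term to order u^2: the coefficient of u^2 in 4·e^(-4u) is 32 and in -2·cos(3u) is 9.
Lower-order terms cancel with the polynomial part, so the numerator is (41)·u^2 + o(u^2), and the limit is (41)/(-3) = -41/3.

-41/3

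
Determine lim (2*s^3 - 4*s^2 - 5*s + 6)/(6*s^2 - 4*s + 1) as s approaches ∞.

The numerator has higher degree (3 > 2); the quotient behaves like (2/(6))·s^1 for large |s|.
As s → +∞ this diverges to ∞.

∞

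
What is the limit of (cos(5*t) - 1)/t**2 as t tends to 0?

Direct substitution gives 0/0.
Apply L'Hôpital: lim (-5*sin(5*t))/(2*t), still 0/0.
After 2 applications of L'Hôpital's rule the quotient is (-25*cos(5*t))/(2); substituting t = 0 gives -25/2.

-25/2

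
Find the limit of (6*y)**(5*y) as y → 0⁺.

1

Base → 0⁺ and exponent → 0⁺: a 0^0 form.
Take logs: 5y·ln(6y). This is 0·(−∞); rewriting as ln(6y)/(1/(5y)) and applying L'Hôpital gives 0.
Hence the limit is e^0 = 1.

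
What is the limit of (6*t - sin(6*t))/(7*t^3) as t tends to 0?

36/7

Direct substitution gives 0/0.
Apply L'Hôpital: lim (6 - 6*cos(6*t))/(21*t^2), still 0/0.
Apply L'Hôpital: lim (36*sin(6*t))/(42*t), still 0/0.
After 3 applications of L'Hôpital's rule the quotient is (216*cos(6*t))/(42); substituting t = 0 gives 36/7.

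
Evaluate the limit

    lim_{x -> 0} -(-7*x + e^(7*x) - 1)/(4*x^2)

-49/8

Direct substitution gives 0/0.
Apply L'Hôpital: lim (7*e^(7*x) - 7)/(-8*x), still 0/0.
After 2 applications of L'Hôpital's rule the quotient is (49*e^(7*x))/(-8); substituting x = 0 gives -49/8.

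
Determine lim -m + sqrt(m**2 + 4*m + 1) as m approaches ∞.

This has the form ∞ − ∞. Multiply and divide by the conjugate √(m^2 + 4*m + 1) + m.
That gives (4m + 1) / (√(m^2 + 4*m + 1) + m).
Divide numerator and denominator by m: the limit is 4/(2·1) = 2.

2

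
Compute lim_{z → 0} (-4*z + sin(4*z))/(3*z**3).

Direct substitution gives 0/0.
Apply L'Hôpital: lim (4*cos(4*z) - 4)/(9*z^2), still 0/0.
Apply L'Hôpital: lim (-16*sin(4*z))/(18*z), still 0/0.
After 3 applications of L'Hôpital's rule the quotient is (-64*cos(4*z))/(18); substituting z = 0 gives -32/9.

-32/9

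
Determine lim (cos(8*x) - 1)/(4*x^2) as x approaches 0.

-8

Direct substitution gives 0/0.
Apply L'Hôpital: lim (-8*sin(8*x))/(8*x), still 0/0.
After 2 applications of L'Hôpital's rule the quotient is (-64*cos(8*x))/(8); substituting x = 0 gives -8.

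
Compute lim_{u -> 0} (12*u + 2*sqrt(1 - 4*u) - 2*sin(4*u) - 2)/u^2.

Substitution gives 0/0 (the numerator vanishes to order 2).
Expand each term to order u^2: the coefficient of u^2 in -2·sin(4u) is 0 and in 2·√(1 - 4u) is -4.
Lower-order terms cancel with the polynomial part, so the numerator is (-4)·u^2 + o(u^2), and the limit is (-4)/(1) = -4.

-4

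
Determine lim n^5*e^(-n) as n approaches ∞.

Write as n^5/e^{1n}, an ∞/∞ form.
Exponential growth dominates any polynomial, so repeated L'Hôpital (or the standard result) gives 0.

0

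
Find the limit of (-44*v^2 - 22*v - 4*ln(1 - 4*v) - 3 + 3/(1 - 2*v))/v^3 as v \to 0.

Substitution gives 0/0 (the numerator vanishes to order 3).
Expand each term to order v^3: the coefficient of v^3 in 3·1/(1 - 2v) is 24 and in -4·ln(1 - 4v) is 256/3.
Lower-order terms cancel with the polynomial part, so the numerator is (328/3)·v^3 + o(v^3), and the limit is (328/3)/(1) = 328/3.

328/3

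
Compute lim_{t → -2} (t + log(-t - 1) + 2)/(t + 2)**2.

Direct substitution gives 0/0.
Apply L'Hôpital: lim (1 - 1/(-t - 1))/(2*t + 4), still 0/0.
After 2 applications of L'Hôpital's rule the quotient is (-1/(-t - 1)^2)/(2); substituting t = -2 gives -1/2.

-1/2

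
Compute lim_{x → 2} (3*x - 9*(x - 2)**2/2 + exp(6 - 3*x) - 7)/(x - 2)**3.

-9/2

Direct substitution gives 0/0.
Apply L'Hôpital: lim (-9*x - 3*e^(6 - 3*x) + 21)/(3*(x - 2)^2), still 0/0.
Apply L'Hôpital: lim (9*e^(6 - 3*x) - 9)/(6*x - 12), still 0/0.
After 3 applications of L'Hôpital's rule the quotient is (-27*e^(6 - 3*x))/(6); substituting x = 2 gives -9/2.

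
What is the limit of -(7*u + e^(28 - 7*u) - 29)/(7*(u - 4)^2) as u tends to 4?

Direct substitution gives 0/0.
Apply L'Hôpital: lim (7 - 7*e^(28 - 7*u))/(56 - 14*u), still 0/0.
After 2 applications of L'Hôpital's rule the quotient is (49*e^(28 - 7*u))/(-14); substituting u = 4 gives -7/2.

-7/2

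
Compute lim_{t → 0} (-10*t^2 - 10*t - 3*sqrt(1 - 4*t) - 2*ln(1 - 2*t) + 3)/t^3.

52/3

Substitution gives 0/0; apply L'Hôpital's rule 3 times.
After differentiating numerator and denominator 3 times the quotient is (-32/(2*t - 1)^3 + 72/(1 - 4*t)^(5/2))/(6); at t = 0 this is 52/3.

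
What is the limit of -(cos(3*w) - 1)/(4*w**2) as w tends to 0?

Direct substitution gives 0/0.
Apply L'Hôpital: lim (-3*sin(3*w))/(-8*w), still 0/0.
After 2 applications of L'Hôpital's rule the quotient is (-9*cos(3*w))/(-8); substituting w = 0 gives 9/8.

9/8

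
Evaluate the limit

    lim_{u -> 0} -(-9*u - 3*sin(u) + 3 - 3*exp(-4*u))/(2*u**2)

12

Substitution gives 0/0; apply L'Hôpital's rule 2 times.
After differentiating numerator and denominator 2 times the quotient is (3*sin(u) - 48*e^(-4*u))/(-4); at u = 0 this is 12.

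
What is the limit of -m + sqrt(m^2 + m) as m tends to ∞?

1/2

This has the form ∞ − ∞. Multiply and divide by the conjugate √(m^2 + m) + m.
That gives (m) / (√(m^2 + m) + m).
Divide numerator and denominator by m: the limit is 1/(2·1) = 1/2.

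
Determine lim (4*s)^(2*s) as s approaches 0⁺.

Base → 0⁺ and exponent → 0⁺: a 0^0 form.
Take logs: 2s·ln(4s). This is 0·(−∞); rewriting as ln(4s)/(1/(2s)) and applying L'Hôpital gives 0.
Hence the limit is e^0 = 1.

1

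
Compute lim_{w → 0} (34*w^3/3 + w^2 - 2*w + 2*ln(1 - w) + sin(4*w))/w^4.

-1/2

Substitution gives 0/0 (the numerator vanishes to order 4).
Expand each term to order w^4: the coefficient of w^4 in 2·ln(1 - w) is -1/2 and in sin(4w) is 0.
Lower-order terms cancel with the polynomial part, so the numerator is (-1/2)·w^4 + o(w^4), and the limit is (-1/2)/(1) = -1/2.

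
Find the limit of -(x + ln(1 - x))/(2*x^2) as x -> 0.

Direct substitution gives 0/0.
Apply L'Hôpital: lim (1 - 1/(1 - x))/(-4*x), still 0/0.
After 2 applications of L'Hôpital's rule the quotient is (-1/(1 - x)^2)/(-4); substituting x = 0 gives 1/4.

1/4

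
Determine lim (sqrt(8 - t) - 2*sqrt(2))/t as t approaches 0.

A 0/0 form; rationalise with √(8 - t) + √8. This collapses the numerator to -t, leaving -1/(√(8 - t) + √8) → -1/(2√8) = -√(2)/8.

-√(2)/8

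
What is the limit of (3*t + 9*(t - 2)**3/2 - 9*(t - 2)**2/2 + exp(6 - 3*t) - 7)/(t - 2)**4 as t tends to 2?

Direct substitution gives 0/0.
Apply L'Hôpital: lim (-9*t + 27*(t - 2)^2/2 - 3*e^(6 - 3*t) + 21)/(4*(t - 2)^3), still 0/0.
Apply L'Hôpital: lim (27*t + 9*e^(6 - 3*t) - 63)/(12*(t - 2)^2), still 0/0.
Apply L'Hôpital: lim (27 - 27*e^(6 - 3*t))/(24*t - 48), still 0/0.
After 4 applications of L'Hôpital's rule the quotient is (81*e^(6 - 3*t))/(24); substituting t = 2 gives 27/8.

27/8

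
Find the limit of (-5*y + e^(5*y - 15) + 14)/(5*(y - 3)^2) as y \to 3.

5/2

Direct substitution gives 0/0.
Apply L'Hôpital: lim (5*e^(5*y - 15) - 5)/(10*y - 30), still 0/0.
After 2 applications of L'Hôpital's rule the quotient is (25*e^(5*y - 15))/(10); substituting y = 3 gives 5/2.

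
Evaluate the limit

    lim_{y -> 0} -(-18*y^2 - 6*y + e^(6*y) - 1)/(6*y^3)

-6

Direct substitution gives 0/0.
Apply L'Hôpital: lim (-36*y + 6*e^(6*y) - 6)/(-18*y^2), still 0/0.
Apply L'Hôpital: lim (36*e^(6*y) - 36)/(-36*y), still 0/0.
After 3 applications of L'Hôpital's rule the quotient is (216*e^(6*y))/(-36); substituting y = 0 gives -6.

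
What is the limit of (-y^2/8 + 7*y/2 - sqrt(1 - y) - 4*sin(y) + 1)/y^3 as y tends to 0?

35/48

Substitution gives 0/0; apply L'Hôpital's rule 3 times.
After differentiating numerator and denominator 3 times the quotient is (4*cos(y) + 3/(8*(1 - y)^(5/2)))/(6); at y = 0 this is 35/48.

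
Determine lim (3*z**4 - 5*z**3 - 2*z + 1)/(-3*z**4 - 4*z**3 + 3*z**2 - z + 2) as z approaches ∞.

Numerator and denominator both have degree 4.
Dividing every term by z^4, all lower-order terms vanish and the limit is the ratio of leading coefficients, 3/(-3) = -1.

-1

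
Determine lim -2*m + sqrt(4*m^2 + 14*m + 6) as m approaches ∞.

This has the form ∞ − ∞. Multiply and divide by the conjugate √(4*m^2 + 14*m + 6) + 2m.
That gives (14m + 6) / (√(4*m^2 + 14*m + 6) + 2m).
Divide numerator and denominator by m: the limit is 14/(2·2) = 7/2.

7/2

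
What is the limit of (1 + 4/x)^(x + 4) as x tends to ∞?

e^(4)

Write it as [(1 + 4/x)^x]^(1) · (1 + 4/x)^(4). The bracketed term tends to e^(4) and the second factor to 1, so the limit is e^(4).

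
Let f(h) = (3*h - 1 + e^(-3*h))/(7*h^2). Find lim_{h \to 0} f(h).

9/14

Direct substitution gives 0/0.
Apply L'Hôpital: lim (3 - 3*e^(-3*h))/(14*h), still 0/0.
After 2 applications of L'Hôpital's rule the quotient is (9*e^(-3*h))/(14); substituting h = 0 gives 9/14.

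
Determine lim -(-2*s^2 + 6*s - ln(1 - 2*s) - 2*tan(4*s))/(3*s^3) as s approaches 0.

Substitution gives 0/0; apply L'Hôpital's rule 3 times.
After differentiating numerator and denominator 3 times the quotient is (-512*tan(4*s)^2/cos(4*s)^2 - 256/cos(4*s)^4 - 16/(2*s - 1)^3)/(-18); at s = 0 this is 40/3.

40/3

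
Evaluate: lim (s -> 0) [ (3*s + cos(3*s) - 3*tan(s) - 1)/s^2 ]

Substitution gives 0/0 (the numerator vanishes to order 2).
Expand each term to order s^2: the coefficient of s^2 in cos(3s) is -9/2 and in -3·tan(s) is 0.
Lower-order terms cancel with the polynomial part, so the numerator is (-9/2)·s^2 + o(s^2), and the limit is (-9/2)/(1) = -9/2.

-9/2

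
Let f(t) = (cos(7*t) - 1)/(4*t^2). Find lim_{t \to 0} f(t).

-49/8

Direct substitution gives 0/0.
Apply L'Hôpital: lim (-7*sin(7*t))/(8*t), still 0/0.
After 2 applications of L'Hôpital's rule the quotient is (-49*cos(7*t))/(8); substituting t = 0 gives -49/8.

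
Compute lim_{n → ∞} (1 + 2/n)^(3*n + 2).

Let L be the limit and take ln: ln L = lim (3n + 2)·ln(1 + 2/n) = lim (3n + 2)·(2/n + O(1/n²)) = 6.
Hence L = e^(6).

e^(6)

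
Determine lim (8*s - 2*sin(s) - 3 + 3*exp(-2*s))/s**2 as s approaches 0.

Substitution gives 0/0 (the numerator vanishes to order 2).
Expand each term to order s^2: the coefficient of s^2 in -2·sin(s) is 0 and in 3·e^(-2s) is 6.
Lower-order terms cancel with the polynomial part, so the numerator is (6)·s^2 + o(s^2), and the limit is (6)/(1) = 6.

6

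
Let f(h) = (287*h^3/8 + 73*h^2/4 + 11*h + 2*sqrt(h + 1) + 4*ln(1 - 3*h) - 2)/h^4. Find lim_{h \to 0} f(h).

-5189/64

Substitution gives 0/0; apply L'Hôpital's rule 4 times.
After differentiating numerator and denominator 4 times the quotient is (-1944/(3*h - 1)^4 - 15/(8*(h + 1)^(7/2)))/(24); at h = 0 this is -5189/64.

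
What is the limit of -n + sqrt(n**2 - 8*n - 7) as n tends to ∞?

This has the form ∞ − ∞. Multiply and divide by the conjugate √(n^2 - 8*n - 7) + n.
That gives (-8n - 7) / (√(n^2 - 8*n - 7) + n).
Divide numerator and denominator by n: the limit is -8/(2·1) = -4.

-4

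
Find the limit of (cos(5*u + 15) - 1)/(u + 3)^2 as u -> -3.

-25/2

Direct substitution gives 0/0.
Apply L'Hôpital: lim (-5*sin(5*u + 15))/(2*u + 6), still 0/0.
After 2 applications of L'Hôpital's rule the quotient is (-25*cos(5*u + 15))/(2); substituting u = -3 gives -25/2.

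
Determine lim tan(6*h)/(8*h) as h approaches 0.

3/4

Substitution gives 0/0.
Since tan(u)/u → 1 as u → 0, tan(6h)/(6h) → 1 and the limit is 6/8 = 3/4.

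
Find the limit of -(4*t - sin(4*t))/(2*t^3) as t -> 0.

-16/3

Direct substitution gives 0/0.
Apply L'Hôpital: lim (4 - 4*cos(4*t))/(-6*t^2), still 0/0.
Apply L'Hôpital: lim (16*sin(4*t))/(-12*t), still 0/0.
After 3 applications of L'Hôpital's rule the quotient is (64*cos(4*t))/(-12); substituting t = 0 gives -16/3.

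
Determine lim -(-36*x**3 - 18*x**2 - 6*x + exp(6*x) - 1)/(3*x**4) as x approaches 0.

-18

Direct substitution gives 0/0.
Apply L'Hôpital: lim (-108*x^2 - 36*x + 6*e^(6*x) - 6)/(-12*x^3), still 0/0.
Apply L'Hôpital: lim (-216*x + 36*e^(6*x) - 36)/(-36*x^2), still 0/0.
Apply L'Hôpital: lim (216*e^(6*x) - 216)/(-72*x), still 0/0.
After 4 applications of L'Hôpital's rule the quotient is (1296*e^(6*x))/(-72); substituting x = 0 gives -18.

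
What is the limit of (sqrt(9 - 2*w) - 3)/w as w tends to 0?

-1/3

A 0/0 form; rationalise with √(9 - 2w) + √9. This collapses the numerator to -2w, leaving -2/(√(9 - 2w) + √9) → -2/(2√9) = -1/3.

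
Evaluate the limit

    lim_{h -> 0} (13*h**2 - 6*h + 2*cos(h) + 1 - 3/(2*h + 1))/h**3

24

Substitution gives 0/0 (the numerator vanishes to order 3).
Expand each term to order h^3: the coefficient of h^3 in -3·1/(1 + 2h) is 24 and in 2·cos(h) is 0.
Lower-order terms cancel with the polynomial part, so the numerator is (24)·h^3 + o(h^3), and the limit is (24)/(1) = 24.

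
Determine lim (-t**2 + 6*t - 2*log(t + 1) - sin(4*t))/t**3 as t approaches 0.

Substitution gives 0/0 (the numerator vanishes to order 3).
Expand each term to order t^3: the coefficient of t^3 in -2·ln(1 + t) is -2/3 and in −sin(4t) is 32/3.
Lower-order terms cancel with the polynomial part, so the numerator is (10)·t^3 + o(t^3), and the limit is (10)/(1) = 10.

10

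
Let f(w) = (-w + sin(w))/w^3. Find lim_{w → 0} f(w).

-1/6

Direct substitution gives 0/0.
Apply L'Hôpital: lim (cos(w) - 1)/(3*w^2), still 0/0.
Apply L'Hôpital: lim (-sin(w))/(6*w), still 0/0.
After 3 applications of L'Hôpital's rule the quotient is (-cos(w))/(6); substituting w = 0 gives -1/6.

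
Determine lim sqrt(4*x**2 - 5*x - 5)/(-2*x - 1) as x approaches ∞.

-1

For large |x|, √(4*x^2 - 5*x - 5) ≈ √4·|x| and the denominator ≈ -2x.
Since x → +∞, |x| = x, giving √4/(-2) = -1.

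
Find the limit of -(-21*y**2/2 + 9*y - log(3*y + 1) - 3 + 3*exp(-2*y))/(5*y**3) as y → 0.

13/5

Substitution gives 0/0 (the numerator vanishes to order 3).
Expand each term to order y^3: the coefficient of y^3 in 3·e^(-2y) is -4 and in −ln(1 + 3y) is -9.
Lower-order terms cancel with the polynomial part, so the numerator is (-13)·y^3 + o(y^3), and the limit is (-13)/(-5) = 13/5.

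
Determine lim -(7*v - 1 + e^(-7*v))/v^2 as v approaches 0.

Direct substitution gives 0/0.
Apply L'Hôpital: lim (7 - 7*e^(-7*v))/(-2*v), still 0/0.
After 2 applications of L'Hôpital's rule the quotient is (49*e^(-7*v))/(-2); substituting v = 0 gives -49/2.

-49/2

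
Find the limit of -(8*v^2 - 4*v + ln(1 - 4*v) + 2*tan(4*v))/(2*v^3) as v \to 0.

-32/3

Substitution gives 0/0 (the numerator vanishes to order 3).
Expand each term to order v^3: the coefficient of v^3 in 2·tan(4v) is 128/3 and in ln(1 - 4v) is -64/3.
Lower-order terms cancel with the polynomial part, so the numerator is (64/3)·v^3 + o(v^3), and the limit is (64/3)/(-2) = -32/3.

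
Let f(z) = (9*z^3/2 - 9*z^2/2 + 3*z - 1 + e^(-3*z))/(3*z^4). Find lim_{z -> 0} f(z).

9/8

Direct substitution gives 0/0.
Apply L'Hôpital: lim (27*z^2/2 - 9*z + 3 - 3*e^(-3*z))/(12*z^3), still 0/0.
Apply L'Hôpital: lim (27*z - 9 + 9*e^(-3*z))/(36*z^2), still 0/0.
Apply L'Hôpital: lim (27 - 27*e^(-3*z))/(72*z), still 0/0.
After 4 applications of L'Hôpital's rule the quotient is (81*e^(-3*z))/(72); substituting z = 0 gives 9/8.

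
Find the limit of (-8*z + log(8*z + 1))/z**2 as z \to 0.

Direct substitution gives 0/0.
Apply L'Hôpital: lim (-8 + 8/(8*z + 1))/(2*z), still 0/0.
After 2 applications of L'Hôpital's rule the quotient is (-64/(8*z + 1)^2)/(2); substituting z = 0 gives -32.

-32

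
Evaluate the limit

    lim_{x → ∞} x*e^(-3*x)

0

Write as x^1/e^{3x}, an ∞/∞ form.
Exponential growth dominates any polynomial, so repeated L'Hôpital (or the standard result) gives 0.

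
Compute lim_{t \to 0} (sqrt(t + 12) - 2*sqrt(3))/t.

√(3)/12

A 0/0 form; rationalise with √(12 + t) + √12. This collapses the numerator to t, leaving 1/(√(12 + t) + √12) → 1/(2√12) = √(3)/12.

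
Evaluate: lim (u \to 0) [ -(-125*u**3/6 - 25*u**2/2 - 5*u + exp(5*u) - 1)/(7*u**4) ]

Direct substitution gives 0/0.
Apply L'Hôpital: lim (-125*u^2/2 - 25*u + 5*e^(5*u) - 5)/(-28*u^3), still 0/0.
Apply L'Hôpital: lim (-125*u + 25*e^(5*u) - 25)/(-84*u^2), still 0/0.
Apply L'Hôpital: lim (125*e^(5*u) - 125)/(-168*u), still 0/0.
After 4 applications of L'Hôpital's rule the quotient is (625*e^(5*u))/(-168); substituting u = 0 gives -625/168.

-625/168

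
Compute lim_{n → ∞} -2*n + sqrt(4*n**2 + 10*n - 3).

5/2

An ∞ − ∞ form. Rationalising with the conjugate, the difference becomes (10n - 3) / (√(4*n^2 + 10*n - 3) + 2n).
For large n the denominator behaves like 2·2n, so the quotient tends to 10/4 = 5/2.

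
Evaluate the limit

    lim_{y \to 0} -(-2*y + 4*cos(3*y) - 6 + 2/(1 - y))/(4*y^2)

4

Substitution gives 0/0; apply L'Hôpital's rule 2 times.
After differentiating numerator and denominator 2 times the quotient is (-36*cos(3*y) - 4/(y - 1)^3)/(-8); at y = 0 this is 4.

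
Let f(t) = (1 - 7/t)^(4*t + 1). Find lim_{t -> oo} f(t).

e^(-28)

Write it as [(1 - 7/t)^t]^(4) · (1 - 7/t)^(1). The bracketed term tends to e^(-7) and the second factor to 1, so the limit is e^(-28).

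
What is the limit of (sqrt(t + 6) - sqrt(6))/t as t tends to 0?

√(6)/12

Substitution gives 0/0. Multiply numerator and denominator by the conjugate √(6 + t) + √6.
The numerator becomes (6 + t) − 6 = t, so the expression simplifies to 1/(√(6 + t) + √6).
Letting t → 0 gives 1/(2√6) = √(6)/12.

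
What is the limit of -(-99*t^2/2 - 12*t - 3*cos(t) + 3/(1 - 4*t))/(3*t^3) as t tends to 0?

-64

Substitution gives 0/0 (the numerator vanishes to order 3).
Expand each term to order t^3: the coefficient of t^3 in -3·cos(t) is 0 and in 3·1/(1 - 4t) is 192.
Lower-order terms cancel with the polynomial part, so the numerator is (192)·t^3 + o(t^3), and the limit is (192)/(-3) = -64.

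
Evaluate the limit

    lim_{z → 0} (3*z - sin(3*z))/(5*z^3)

9/10

Direct substitution gives 0/0.
Apply L'Hôpital: lim (3 - 3*cos(3*z))/(15*z^2), still 0/0.
Apply L'Hôpital: lim (9*sin(3*z))/(30*z), still 0/0.
After 3 applications of L'Hôpital's rule the quotient is (27*cos(3*z))/(30); substituting z = 0 gives 9/10.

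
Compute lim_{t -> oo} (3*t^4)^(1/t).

1

Base → ∞ and exponent → 0: an ∞^0 form.
Take logs: (1/t)·ln(3·t^4) = (ln 3 + 4·ln t)/t → 0.
So the limit is e^0 = 1.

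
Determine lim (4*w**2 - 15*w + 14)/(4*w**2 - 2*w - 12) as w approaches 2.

At w = 2 both the top and bottom vanish — a removable singularity. Factoring out (w - 2) from each leaves (4*w - 7)/(4*w + 6), which at w = 2 equals 1/14.

1/14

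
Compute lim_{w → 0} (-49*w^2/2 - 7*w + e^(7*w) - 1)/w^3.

Direct substitution gives 0/0.
Apply L'Hôpital: lim (-49*w + 7*e^(7*w) - 7)/(3*w^2), still 0/0.
Apply L'Hôpital: lim (49*e^(7*w) - 49)/(6*w), still 0/0.
After 3 applications of L'Hôpital's rule the quotient is (343*e^(7*w))/(6); substituting w = 0 gives 343/6.

343/6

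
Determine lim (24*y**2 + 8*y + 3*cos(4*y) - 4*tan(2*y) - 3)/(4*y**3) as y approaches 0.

Substitution gives 0/0; apply L'Hôpital's rule 3 times.
After differentiating numerator and denominator 3 times the quotient is (192*sin(4*y) - 192*tan(2*y)^4 - 256*tan(2*y)^2 - 64)/(24); at y = 0 this is -8/3.

-8/3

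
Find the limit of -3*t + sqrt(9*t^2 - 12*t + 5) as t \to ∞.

An ∞ − ∞ form. Rationalising with the conjugate, the difference becomes (-12t + 5) / (√(9*t^2 - 12*t + 5) + 3t).
For large t the denominator behaves like 2·3t, so the quotient tends to -12/6 = -2.

-2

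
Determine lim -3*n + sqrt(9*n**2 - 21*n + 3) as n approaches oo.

This has the form ∞ − ∞. Multiply and divide by the conjugate √(9*n^2 - 21*n + 3) + 3n.
That gives (-21n + 3) / (√(9*n^2 - 21*n + 3) + 3n).
Divide numerator and denominator by n: the limit is -21/(2·3) = -7/2.

-7/2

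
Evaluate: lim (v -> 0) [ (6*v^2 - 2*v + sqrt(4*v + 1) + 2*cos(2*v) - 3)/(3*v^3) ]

Substitution gives 0/0; apply L'Hôpital's rule 3 times.
After differentiating numerator and denominator 3 times the quotient is (16*sin(2*v) + 24/(4*v + 1)^(5/2))/(18); at v = 0 this is 4/3.

4/3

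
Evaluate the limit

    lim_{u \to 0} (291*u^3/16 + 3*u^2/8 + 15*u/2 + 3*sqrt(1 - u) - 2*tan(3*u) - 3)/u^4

Substitution gives 0/0; apply L'Hôpital's rule 4 times.
After differentiating numerator and denominator 4 times the quotient is (1296*tan(3*u)/cos(3*u)^2 - 3888*tan(3*u)/cos(3*u)^4 - 45/(16*(1 - u)^(7/2)))/(24); at u = 0 this is -15/128.

-15/128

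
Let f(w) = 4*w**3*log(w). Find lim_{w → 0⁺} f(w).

This is a 0·(−∞) form. Rewrite as 4·ln(w) / w^(−3) and apply L'Hôpital:
the derivative quotient is 4·(1/w) / (−3·w^(−4)) = (-4/3)·w^3 → 0.

0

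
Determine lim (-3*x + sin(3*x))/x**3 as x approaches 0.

Direct substitution gives 0/0.
Apply L'Hôpital: lim (3*cos(3*x) - 3)/(3*x^2), still 0/0.
Apply L'Hôpital: lim (-9*sin(3*x))/(6*x), still 0/0.
After 3 applications of L'Hôpital's rule the quotient is (-27*cos(3*x))/(6); substituting x = 0 gives -9/2.

-9/2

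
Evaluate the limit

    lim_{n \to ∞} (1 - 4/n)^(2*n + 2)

e^(-8)

Write it as [(1 - 4/n)^n]^(2) · (1 - 4/n)^(2). The bracketed term tends to e^(-4) and the second factor to 1, so the limit is e^(-8).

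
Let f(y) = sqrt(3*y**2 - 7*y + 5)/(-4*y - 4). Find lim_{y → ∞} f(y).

For large |y|, √(3*y^2 - 7*y + 5) ≈ √3·|y| and the denominator ≈ -4y.
Since y → +∞, |y| = y, giving √3/(-4) = -√(3)/4.

-√(3)/4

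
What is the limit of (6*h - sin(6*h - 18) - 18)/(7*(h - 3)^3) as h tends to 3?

36/7

Direct substitution gives 0/0.
Apply L'Hôpital: lim (6 - 6*cos(6*h - 18))/(21*(h - 3)^2), still 0/0.
Apply L'Hôpital: lim (36*sin(6*h - 18))/(42*h - 126), still 0/0.
After 3 applications of L'Hôpital's rule the quotient is (216*cos(6*h - 18))/(42); substituting h = 3 gives 36/7.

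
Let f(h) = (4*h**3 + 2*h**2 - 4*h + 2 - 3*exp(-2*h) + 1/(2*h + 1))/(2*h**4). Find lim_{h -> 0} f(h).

Substitution gives 0/0 (the numerator vanishes to order 4).
Expand each term to order h^4: the coefficient of h^4 in -3·e^(-2h) is -2 and in 1/(1 + 2h) is 16.
Lower-order terms cancel with the polynomial part, so the numerator is (14)·h^4 + o(h^4), and the limit is (14)/(2) = 7.

7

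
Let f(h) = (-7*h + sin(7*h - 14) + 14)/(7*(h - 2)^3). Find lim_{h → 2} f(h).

Direct substitution gives 0/0.
Apply L'Hôpital: lim (7*cos(7*h - 14) - 7)/(21*(h - 2)^2), still 0/0.
Apply L'Hôpital: lim (-49*sin(7*h - 14))/(42*h - 84), still 0/0.
After 3 applications of L'Hôpital's rule the quotient is (-343*cos(7*h - 14))/(42); substituting h = 2 gives -49/6.

-49/6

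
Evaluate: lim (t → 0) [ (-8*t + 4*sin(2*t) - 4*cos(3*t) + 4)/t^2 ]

Substitution gives 0/0; apply L'Hôpital's rule 2 times.
After differentiating numerator and denominator 2 times the quotient is (-16*sin(2*t) + 36*cos(3*t))/(2); at t = 0 this is 18.

18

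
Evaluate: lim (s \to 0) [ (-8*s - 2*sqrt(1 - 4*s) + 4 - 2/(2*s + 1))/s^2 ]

Substitution gives 0/0; apply L'Hôpital's rule 2 times.
After differentiating numerator and denominator 2 times the quotient is (-16/(2*s + 1)^3 + 8/(1 - 4*s)^(3/2))/(2); at s = 0 this is -4.

-4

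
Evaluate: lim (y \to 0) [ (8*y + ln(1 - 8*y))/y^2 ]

-32

Direct substitution gives 0/0.
Apply L'Hôpital: lim (8 - 8/(1 - 8*y))/(2*y), still 0/0.
After 2 applications of L'Hôpital's rule the quotient is (-64/(1 - 8*y)^2)/(2); substituting y = 0 gives -32.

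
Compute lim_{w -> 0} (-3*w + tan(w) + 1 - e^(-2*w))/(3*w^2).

-2/3

Substitution gives 0/0 (the numerator vanishes to order 2).
Expand each term to order w^2: the coefficient of w^2 in tan(w) is 0 and in −e^(-2w) is -2.
Lower-order terms cancel with the polynomial part, so the numerator is (-2)·w^2 + o(w^2), and the limit is (-2)/(3) = -2/3.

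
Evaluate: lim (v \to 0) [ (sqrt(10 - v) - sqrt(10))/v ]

-√(10)/20

Substitution gives 0/0. Multiply numerator and denominator by the conjugate √(10 - v) + √10.
The numerator becomes (10 - v) − 10 = -v, so the expression simplifies to -1/(√(10 - v) + √10).
Letting v → 0 gives -1/(2√10) = -√(10)/20.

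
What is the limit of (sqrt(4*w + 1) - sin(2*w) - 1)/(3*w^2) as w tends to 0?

Substitution gives 0/0 (the numerator vanishes to order 2).
Expand each term to order w^2: the coefficient of w^2 in −sin(2w) is 0 and in √(1 + 4w) is -2.
Lower-order terms cancel with the polynomial part, so the numerator is (-2)·w^2 + o(w^2), and the limit is (-2)/(3) = -2/3.

-2/3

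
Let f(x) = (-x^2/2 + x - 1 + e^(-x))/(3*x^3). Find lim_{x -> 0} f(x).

Direct substitution gives 0/0.
Apply L'Hôpital: lim (-x + 1 - e^(-x))/(9*x^2), still 0/0.
Apply L'Hôpital: lim (-1 + e^(-x))/(18*x), still 0/0.
After 3 applications of L'Hôpital's rule the quotient is (-e^(-x))/(18); substituting x = 0 gives -1/18.

-1/18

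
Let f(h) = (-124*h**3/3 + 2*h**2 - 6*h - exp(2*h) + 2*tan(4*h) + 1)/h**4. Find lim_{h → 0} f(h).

Substitution gives 0/0 (the numerator vanishes to order 4).
Expand each term to order h^4: the coefficient of h^4 in 2·tan(4h) is 0 and in −e^(2h) is -2/3.
Lower-order terms cancel with the polynomial part, so the numerator is (-2/3)·h^4 + o(h^4), and the limit is (-2/3)/(1) = -2/3.

-2/3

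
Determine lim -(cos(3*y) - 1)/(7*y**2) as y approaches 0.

Direct substitution gives 0/0.
Apply L'Hôpital: lim (-3*sin(3*y))/(-14*y), still 0/0.
After 2 applications of L'Hôpital's rule the quotient is (-9*cos(3*y))/(-14); substituting y = 0 gives 9/14.

9/14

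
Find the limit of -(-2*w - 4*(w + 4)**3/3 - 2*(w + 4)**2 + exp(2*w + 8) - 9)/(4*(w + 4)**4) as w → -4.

-1/6

Direct substitution gives 0/0.
Apply L'Hôpital: lim (-4*w - 4*(w + 4)^2 + 2*e^(2*w + 8) - 18)/(-16*(w + 4)^3), still 0/0.
Apply L'Hôpital: lim (-8*w + 4*e^(2*w + 8) - 36)/(-48*(w + 4)^2), still 0/0.
Apply L'Hôpital: lim (8*e^(2*w + 8) - 8)/(-96*w - 384), still 0/0.
After 4 applications of L'Hôpital's rule the quotient is (16*e^(2*w + 8))/(-96); substituting w = -4 gives -1/6.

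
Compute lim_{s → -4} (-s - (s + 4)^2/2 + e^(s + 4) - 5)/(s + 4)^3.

Direct substitution gives 0/0.
Apply L'Hôpital: lim (-s + e^(s + 4) - 5)/(3*(s + 4)^2), still 0/0.
Apply L'Hôpital: lim (e^(s + 4) - 1)/(6*s + 24), still 0/0.
After 3 applications of L'Hôpital's rule the quotient is (e^(s + 4))/(6); substituting s = -4 gives 1/6.

1/6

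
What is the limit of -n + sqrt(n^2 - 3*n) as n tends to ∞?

This has the form ∞ − ∞. Multiply and divide by the conjugate √(n^2 - 3*n) + n.
That gives (-3n) / (√(n^2 - 3*n) + n).
Divide numerator and denominator by n: the limit is -3/(2·1) = -3/2.

-3/2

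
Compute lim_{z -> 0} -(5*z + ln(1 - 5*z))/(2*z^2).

25/4

Direct substitution gives 0/0.
Apply L'Hôpital: lim (5 - 5/(1 - 5*z))/(-4*z), still 0/0.
After 2 applications of L'Hôpital's rule the quotient is (-25/(1 - 5*z)^2)/(-4); substituting z = 0 gives 25/4.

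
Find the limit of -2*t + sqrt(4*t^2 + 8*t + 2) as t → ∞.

2

An ∞ − ∞ form. Rationalising with the conjugate, the difference becomes (8t + 2) / (√(4*t^2 + 8*t + 2) + 2t).
For large t the denominator behaves like 2·2t, so the quotient tends to 8/4 = 2.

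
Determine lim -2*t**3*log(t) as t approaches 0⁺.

This is a 0·(−∞) form. Rewrite as -2·ln(t) / t^(−3) and apply L'Hôpital:
the derivative quotient is -2·(1/t) / (−3·t^(−4)) = (2/3)·t^3 → 0.

0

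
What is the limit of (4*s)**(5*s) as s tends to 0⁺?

1

Base → 0⁺ and exponent → 0⁺: a 0^0 form.
Take logs: 5s·ln(4s). This is 0·(−∞); rewriting as ln(4s)/(1/(5s)) and applying L'Hôpital gives 0.
Hence the limit is e^0 = 1.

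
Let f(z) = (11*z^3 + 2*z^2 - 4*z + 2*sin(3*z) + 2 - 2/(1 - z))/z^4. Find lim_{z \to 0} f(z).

Substitution gives 0/0 (the numerator vanishes to order 4).
Expand each term to order z^4: the coefficient of z^4 in 2·sin(3z) is 0 and in -2·1/(1 - z) is -2.
Lower-order terms cancel with the polynomial part, so the numerator is (-2)·z^4 + o(z^4), and the limit is (-2)/(1) = -2.

-2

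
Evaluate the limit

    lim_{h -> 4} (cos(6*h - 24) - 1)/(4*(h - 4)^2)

-9/2

Direct substitution gives 0/0.
Apply L'Hôpital: lim (-6*sin(6*h - 24))/(8*h - 32), still 0/0.
After 2 applications of L'Hôpital's rule the quotient is (-36*cos(6*h - 24))/(8); substituting h = 4 gives -9/2.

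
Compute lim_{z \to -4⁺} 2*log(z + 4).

As z → -4⁺, z + 4 → 0⁺ and ln(z + 4) → −∞.
Multiplying by 2 gives -∞.

-∞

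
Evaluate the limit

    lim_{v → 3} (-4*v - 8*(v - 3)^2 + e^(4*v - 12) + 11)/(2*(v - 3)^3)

Direct substitution gives 0/0.
Apply L'Hôpital: lim (-16*v + 4*e^(4*v - 12) + 44)/(6*(v - 3)^2), still 0/0.
Apply L'Hôpital: lim (16*e^(4*v - 12) - 16)/(12*v - 36), still 0/0.
After 3 applications of L'Hôpital's rule the quotient is (64*e^(4*v - 12))/(12); substituting v = 3 gives 16/3.

16/3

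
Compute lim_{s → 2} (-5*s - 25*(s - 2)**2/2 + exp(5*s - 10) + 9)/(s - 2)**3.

125/6

Direct substitution gives 0/0.
Apply L'Hôpital: lim (-25*s + 5*e^(5*s - 10) + 45)/(3*(s - 2)^2), still 0/0.
Apply L'Hôpital: lim (25*e^(5*s - 10) - 25)/(6*s - 12), still 0/0.
After 3 applications of L'Hôpital's rule the quotient is (125*e^(5*s - 10))/(6); substituting s = 2 gives 125/6.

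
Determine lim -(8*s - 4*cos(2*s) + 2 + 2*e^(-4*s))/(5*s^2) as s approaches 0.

-24/5

Substitution gives 0/0 (the numerator vanishes to order 2).
Expand each term to order s^2: the coefficient of s^2 in 2·e^(-4s) is 16 and in -4·cos(2s) is 8.
Lower-order terms cancel with the polynomial part, so the numerator is (24)·s^2 + o(s^2), and the limit is (24)/(-5) = -24/5.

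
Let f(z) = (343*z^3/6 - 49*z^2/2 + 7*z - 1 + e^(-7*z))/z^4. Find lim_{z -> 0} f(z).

Direct substitution gives 0/0.
Apply L'Hôpital: lim (343*z^2/2 - 49*z + 7 - 7*e^(-7*z))/(4*z^3), still 0/0.
Apply L'Hôpital: lim (343*z - 49 + 49*e^(-7*z))/(12*z^2), still 0/0.
Apply L'Hôpital: lim (343 - 343*e^(-7*z))/(24*z), still 0/0.
After 4 applications of L'Hôpital's rule the quotient is (2401*e^(-7*z))/(24); substituting z = 0 gives 2401/24.

2401/24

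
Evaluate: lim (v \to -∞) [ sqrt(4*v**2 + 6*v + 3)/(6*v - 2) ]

For large |v|, √(4*v^2 + 6*v + 3) ≈ √4·|v| and the denominator ≈ 6v.
Since v → −∞, |v| = −v, giving −√4/(6) = -1/3.

-1/3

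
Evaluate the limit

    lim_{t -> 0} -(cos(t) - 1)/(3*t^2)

Direct substitution gives 0/0.
Apply L'Hôpital: lim (-sin(t))/(-6*t), still 0/0.
After 2 applications of L'Hôpital's rule the quotient is (-cos(t))/(-6); substituting t = 0 gives 1/6.

1/6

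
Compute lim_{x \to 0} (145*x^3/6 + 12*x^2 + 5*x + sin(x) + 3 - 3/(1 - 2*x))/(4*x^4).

Substitution gives 0/0 (the numerator vanishes to order 4).
Expand each term to order x^4: the coefficient of x^4 in -3·1/(1 - 2x) is -48 and in sin(x) is 0.
Lower-order terms cancel with the polynomial part, so the numerator is (-48)·x^4 + o(x^4), and the limit is (-48)/(4) = -12.

-12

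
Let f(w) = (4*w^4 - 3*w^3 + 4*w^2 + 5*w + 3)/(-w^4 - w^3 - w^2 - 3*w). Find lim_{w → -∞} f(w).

Numerator and denominator both have degree 4.
Dividing every term by w^4, all lower-order terms vanish and the limit is the ratio of leading coefficients, 4/(-1) = -4.

-4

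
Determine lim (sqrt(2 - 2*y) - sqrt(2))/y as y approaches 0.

Substitution gives 0/0. Multiply numerator and denominator by the conjugate √(2 - 2y) + √2.
The numerator becomes (2 - 2y) − 2 = -2y, so the expression simplifies to -2/(√(2 - 2y) + √2).
Letting y → 0 gives -2/(2√2) = -√(2)/2.

-√(2)/2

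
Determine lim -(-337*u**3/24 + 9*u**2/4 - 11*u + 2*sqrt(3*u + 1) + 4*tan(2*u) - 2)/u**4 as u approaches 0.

Substitution gives 0/0 (the numerator vanishes to order 4).
Expand each term to order u^4: the coefficient of u^4 in 2·√(1 + 3u) is -405/64 and in 4·tan(2u) is 0.
Lower-order terms cancel with the polynomial part, so the numerator is (-405/64)·u^4 + o(u^4), and the limit is (-405/64)/(-1) = 405/64.

405/64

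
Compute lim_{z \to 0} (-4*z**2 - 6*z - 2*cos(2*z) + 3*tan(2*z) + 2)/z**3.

8

Substitution gives 0/0 (the numerator vanishes to order 3).
Expand each term to order z^3: the coefficient of z^3 in -2·cos(2z) is 0 and in 3·tan(2z) is 8.
Lower-order terms cancel with the polynomial part, so the numerator is (8)·z^3 + o(z^3), and the limit is (8)/(1) = 8.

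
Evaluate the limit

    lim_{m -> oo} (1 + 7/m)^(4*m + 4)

Write it as [(1 + 7/m)^m]^(4) · (1 + 7/m)^(4). The bracketed term tends to e^(7) and the second factor to 1, so the limit is e^(28).

e^(28)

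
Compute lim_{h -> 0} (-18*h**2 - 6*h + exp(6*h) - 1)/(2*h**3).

18

Direct substitution gives 0/0.
Apply L'Hôpital: lim (-36*h + 6*e^(6*h) - 6)/(6*h^2), still 0/0.
Apply L'Hôpital: lim (36*e^(6*h) - 36)/(12*h), still 0/0.
After 3 applications of L'Hôpital's rule the quotient is (216*e^(6*h))/(12); substituting h = 0 gives 18.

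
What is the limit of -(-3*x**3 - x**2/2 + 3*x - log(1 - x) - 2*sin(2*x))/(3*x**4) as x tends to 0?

Substitution gives 0/0 (the numerator vanishes to order 4).
Expand each term to order x^4: the coefficient of x^4 in −ln(1 - x) is 1/4 and in -2·sin(2x) is 0.
Lower-order terms cancel with the polynomial part, so the numerator is (1/4)·x^4 + o(x^4), and the limit is (1/4)/(-3) = -1/12.

-1/12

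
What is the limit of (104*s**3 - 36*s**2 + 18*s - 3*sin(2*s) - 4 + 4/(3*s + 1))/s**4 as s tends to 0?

324

Substitution gives 0/0 (the numerator vanishes to order 4).
Expand each term to order s^4: the coefficient of s^4 in 4·1/(1 + 3s) is 324 and in -3·sin(2s) is 0.
Lower-order terms cancel with the polynomial part, so the numerator is (324)·s^4 + o(s^4), and the limit is (324)/(1) = 324.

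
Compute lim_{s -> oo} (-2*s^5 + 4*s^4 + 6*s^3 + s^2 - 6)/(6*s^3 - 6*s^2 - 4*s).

-∞

The numerator has higher degree (5 > 3); the quotient behaves like (-2/(6))·s^2 for large |s|.
As s → +∞ this diverges to -∞.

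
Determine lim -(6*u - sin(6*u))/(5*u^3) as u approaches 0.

-36/5

Direct substitution gives 0/0.
Apply L'Hôpital: lim (6 - 6*cos(6*u))/(-15*u^2), still 0/0.
Apply L'Hôpital: lim (36*sin(6*u))/(-30*u), still 0/0.
After 3 applications of L'Hôpital's rule the quotient is (216*cos(6*u))/(-30); substituting u = 0 gives -36/5.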